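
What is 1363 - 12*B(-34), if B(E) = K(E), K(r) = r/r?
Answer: 1351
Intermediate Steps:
K(r) = 1
B(E) = 1
1363 - 12*B(-34) = 1363 - 12*1 = 1363 - 12 = 1351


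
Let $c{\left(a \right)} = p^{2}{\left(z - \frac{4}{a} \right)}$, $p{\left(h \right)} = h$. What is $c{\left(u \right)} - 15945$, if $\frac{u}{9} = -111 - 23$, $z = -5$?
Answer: $- \frac{5788667336}{363609} \approx -15920.0$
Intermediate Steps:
$u = -1206$ ($u = 9 \left(-111 - 23\right) = 9 \left(-134\right) = -1206$)
$c{\left(a \right)} = \left(-5 - \frac{4}{a}\right)^{2}$
$c{\left(u \right)} - 15945 = \frac{\left(4 + 5 \left(-1206\right)\right)^{2}}{1454436} - 15945 = \frac{\left(4 - 6030\right)^{2}}{1454436} - 15945 = \frac{\left(-6026\right)^{2}}{1454436} - 15945 = \frac{1}{1454436} \cdot 36312676 - 15945 = \frac{9078169}{363609} - 15945 = - \frac{5788667336}{363609}$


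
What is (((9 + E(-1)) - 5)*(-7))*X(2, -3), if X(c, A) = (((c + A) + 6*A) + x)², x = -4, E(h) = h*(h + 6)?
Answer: 3703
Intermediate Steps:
E(h) = h*(6 + h)
X(c, A) = (-4 + c + 7*A)² (X(c, A) = (((c + A) + 6*A) - 4)² = (((A + c) + 6*A) - 4)² = ((c + 7*A) - 4)² = (-4 + c + 7*A)²)
(((9 + E(-1)) - 5)*(-7))*X(2, -3) = (((9 - (6 - 1)) - 5)*(-7))*(-4 + 2 + 7*(-3))² = (((9 - 1*5) - 5)*(-7))*(-4 + 2 - 21)² = (((9 - 5) - 5)*(-7))*(-23)² = ((4 - 5)*(-7))*529 = -1*(-7)*529 = 7*529 = 3703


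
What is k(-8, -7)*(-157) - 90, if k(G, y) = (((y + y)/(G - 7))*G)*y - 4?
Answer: -115018/15 ≈ -7667.9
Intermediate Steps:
k(G, y) = -4 + 2*G*y**2/(-7 + G) (k(G, y) = (((2*y)/(-7 + G))*G)*y - 4 = ((2*y/(-7 + G))*G)*y - 4 = (2*G*y/(-7 + G))*y - 4 = 2*G*y**2/(-7 + G) - 4 = -4 + 2*G*y**2/(-7 + G))
k(-8, -7)*(-157) - 90 = (2*(14 - 2*(-8) - 8*(-7)**2)/(-7 - 8))*(-157) - 90 = (2*(14 + 16 - 8*49)/(-15))*(-157) - 90 = (2*(-1/15)*(14 + 16 - 392))*(-157) - 90 = (2*(-1/15)*(-362))*(-157) - 90 = (724/15)*(-157) - 90 = -113668/15 - 90 = -115018/15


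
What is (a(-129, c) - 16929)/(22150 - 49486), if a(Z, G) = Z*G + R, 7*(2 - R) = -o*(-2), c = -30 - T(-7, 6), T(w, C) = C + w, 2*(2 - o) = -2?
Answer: 23077/47838 ≈ 0.48240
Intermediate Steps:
o = 3 (o = 2 - ½*(-2) = 2 + 1 = 3)
c = -29 (c = -30 - (6 - 7) = -30 - 1*(-1) = -30 + 1 = -29)
R = 8/7 (R = 2 - (-1*3)*(-2)/7 = 2 - (-3)*(-2)/7 = 2 - ⅐*6 = 2 - 6/7 = 8/7 ≈ 1.1429)
a(Z, G) = 8/7 + G*Z (a(Z, G) = Z*G + 8/7 = G*Z + 8/7 = 8/7 + G*Z)
(a(-129, c) - 16929)/(22150 - 49486) = ((8/7 - 29*(-129)) - 16929)/(22150 - 49486) = ((8/7 + 3741) - 16929)/(-27336) = (26195/7 - 16929)*(-1/27336) = -92308/7*(-1/27336) = 23077/47838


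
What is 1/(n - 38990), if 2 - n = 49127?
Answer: -1/88115 ≈ -1.1349e-5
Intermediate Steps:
n = -49125 (n = 2 - 1*49127 = 2 - 49127 = -49125)
1/(n - 38990) = 1/(-49125 - 38990) = 1/(-88115) = -1/88115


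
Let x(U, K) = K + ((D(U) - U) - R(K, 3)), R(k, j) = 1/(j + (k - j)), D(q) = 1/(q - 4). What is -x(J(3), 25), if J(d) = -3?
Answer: -4868/175 ≈ -27.817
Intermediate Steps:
D(q) = 1/(-4 + q)
R(k, j) = 1/k
x(U, K) = K + 1/(-4 + U) - U - 1/K (x(U, K) = K + ((1/(-4 + U) - U) - 1/K) = K + (1/(-4 + U) - U - 1/K) = K + 1/(-4 + U) - U - 1/K)
-x(J(3), 25) = -(4 + 25 - 1*(-3) + 25*(-4 - 3)*(25 - 1*(-3)))/(25*(-4 - 3)) = -(4 + 25 + 3 + 25*(-7)*(25 + 3))/(25*(-7)) = -(-1)*(4 + 25 + 3 + 25*(-7)*28)/(25*7) = -(-1)*(4 + 25 + 3 - 4900)/(25*7) = -(-1)*(-4868)/(25*7) = -1*4868/175 = -4868/175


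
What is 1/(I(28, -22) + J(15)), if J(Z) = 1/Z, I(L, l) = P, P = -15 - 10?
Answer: -15/374 ≈ -0.040107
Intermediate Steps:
P = -25
I(L, l) = -25
J(Z) = 1/Z
1/(I(28, -22) + J(15)) = 1/(-25 + 1/15) = 1/(-374/15) = -15/374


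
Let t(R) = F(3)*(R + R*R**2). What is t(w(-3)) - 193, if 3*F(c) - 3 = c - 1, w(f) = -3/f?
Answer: -569/3 ≈ -189.67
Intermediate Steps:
F(c) = 2/3 + c/3 (F(c) = 1 + (c - 1)/3 = 1 + (-1 + c)/3 = 1 + (-1/3 + c/3) = 2/3 + c/3)
t(R) = 5*R/3 + 5*R**3/3 (t(R) = (2/3 + (1/3)*3)*(R + R*R**2) = (2/3 + 1)*(R + R**3) = 5*(R + R**3)/3 = 5*R/3 + 5*R**3/3)
t(w(-3)) - 193 = 5*(-3/(-3))*(1 + (-3/(-3))**2)/3 - 193 = 5*(-3*(-1/3))*(1 + (-3*(-1/3))**2)/3 - 193 = (5/3)*1*(1 + 1**2) - 193 = (5/3)*1*(1 + 1) - 193 = (5/3)*1*2 - 193 = 10/3 - 193 = -569/3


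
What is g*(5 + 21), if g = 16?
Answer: 416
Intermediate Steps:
g*(5 + 21) = 16*(5 + 21) = 16*26 = 416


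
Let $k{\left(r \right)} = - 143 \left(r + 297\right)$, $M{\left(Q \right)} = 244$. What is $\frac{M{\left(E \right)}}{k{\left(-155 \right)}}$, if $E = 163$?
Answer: $- \frac{122}{10153} \approx -0.012016$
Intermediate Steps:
$k{\left(r \right)} = -42471 - 143 r$ ($k{\left(r \right)} = - 143 \left(297 + r\right) = -42471 - 143 r$)
$\frac{M{\left(E \right)}}{k{\left(-155 \right)}} = \frac{244}{-42471 - -22165} = \frac{244}{-42471 + 22165} = \frac{244}{-20306} = 244 \left(- \frac{1}{20306}\right) = - \frac{122}{10153}$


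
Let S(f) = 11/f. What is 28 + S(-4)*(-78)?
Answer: 485/2 ≈ 242.50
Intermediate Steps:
28 + S(-4)*(-78) = 28 + (11/(-4))*(-78) = 28 + (11*(-¼))*(-78) = 28 - 11/4*(-78) = 28 + 429/2 = 485/2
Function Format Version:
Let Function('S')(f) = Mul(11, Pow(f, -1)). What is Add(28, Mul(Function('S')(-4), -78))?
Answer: Rational(485, 2) ≈ 242.50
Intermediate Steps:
Add(28, Mul(Function('S')(-4), -78)) = Add(28, Mul(Mul(11, Pow(-4, -1)), -78)) = Add(28, Mul(Mul(11, Rational(-1, 4)), -78)) = Add(28, Mul(Rational(-11, 4), -78)) = Add(28, Rational(429, 2)) = Rational(485, 2)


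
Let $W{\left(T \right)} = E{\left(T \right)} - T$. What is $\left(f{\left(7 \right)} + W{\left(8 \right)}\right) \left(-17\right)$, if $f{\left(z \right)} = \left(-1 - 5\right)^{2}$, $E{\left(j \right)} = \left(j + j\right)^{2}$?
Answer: $-4828$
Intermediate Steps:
$E{\left(j \right)} = 4 j^{2}$ ($E{\left(j \right)} = \left(2 j\right)^{2} = 4 j^{2}$)
$W{\left(T \right)} = - T + 4 T^{2}$ ($W{\left(T \right)} = 4 T^{2} - T = - T + 4 T^{2}$)
$f{\left(z \right)} = 36$ ($f{\left(z \right)} = \left(-6\right)^{2} = 36$)
$\left(f{\left(7 \right)} + W{\left(8 \right)}\right) \left(-17\right) = \left(36 + 8 \left(-1 + 4 \cdot 8\right)\right) \left(-17\right) = \left(36 + 8 \left(-1 + 32\right)\right) \left(-17\right) = \left(36 + 8 \cdot 31\right) \left(-17\right) = \left(36 + 248\right) \left(-17\right) = 284 \left(-17\right) = -4828$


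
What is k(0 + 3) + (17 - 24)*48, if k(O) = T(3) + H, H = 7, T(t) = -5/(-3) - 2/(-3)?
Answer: -980/3 ≈ -326.67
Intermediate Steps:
T(t) = 7/3 (T(t) = -5*(-⅓) - 2*(-⅓) = 5/3 + ⅔ = 7/3)
k(O) = 28/3 (k(O) = 7/3 + 7 = 28/3)
k(0 + 3) + (17 - 24)*48 = 28/3 + (17 - 24)*48 = 28/3 - 7*48 = 28/3 - 336 = -980/3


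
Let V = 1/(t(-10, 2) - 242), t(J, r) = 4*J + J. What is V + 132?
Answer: 38543/292 ≈ 132.00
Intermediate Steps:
t(J, r) = 5*J
V = -1/292 (V = 1/(5*(-10) - 242) = 1/(-50 - 242) = 1/(-292) = -1/292 ≈ -0.0034247)
V + 132 = -1/292 + 132 = 38543/292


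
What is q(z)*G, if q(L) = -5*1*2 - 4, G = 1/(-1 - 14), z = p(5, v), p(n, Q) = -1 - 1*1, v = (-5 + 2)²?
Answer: 14/15 ≈ 0.93333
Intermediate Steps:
v = 9 (v = (-3)² = 9)
p(n, Q) = -2 (p(n, Q) = -1 - 1 = -2)
z = -2
G = -1/15 (G = 1/(-15) = -1/15 ≈ -0.066667)
q(L) = -14 (q(L) = -5*2 - 4 = -10 - 4 = -14)
q(z)*G = -14*(-1/15) = 14/15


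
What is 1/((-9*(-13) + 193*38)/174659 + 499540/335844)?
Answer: 14664544299/22437882626 ≈ 0.65356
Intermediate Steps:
1/((-9*(-13) + 193*38)/174659 + 499540/335844) = 1/((117 + 7334)*(1/174659) + 499540*(1/335844)) = 1/(7451*(1/174659) + 124885/83961) = 1/(7451/174659 + 124885/83961) = 1/(22437882626/14664544299) = 14664544299/22437882626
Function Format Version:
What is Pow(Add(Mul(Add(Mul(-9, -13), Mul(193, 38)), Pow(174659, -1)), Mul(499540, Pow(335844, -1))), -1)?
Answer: Rational(14664544299, 22437882626) ≈ 0.65356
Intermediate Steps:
Pow(Add(Mul(Add(Mul(-9, -13), Mul(193, 38)), Pow(174659, -1)), Mul(499540, Pow(335844, -1))), -1) = Pow(Add(Mul(Add(117, 7334), Rational(1, 174659)), Mul(499540, Rational(1, 335844))), -1) = Pow(Add(Mul(7451, Rational(1, 174659)), Rational(124885, 83961)), -1) = Pow(Add(Rational(7451, 174659), Rational(124885, 83961)), -1) = Pow(Rational(22437882626, 14664544299), -1) = Rational(14664544299, 22437882626)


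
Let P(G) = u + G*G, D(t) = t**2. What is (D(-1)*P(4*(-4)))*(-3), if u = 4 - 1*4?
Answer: -768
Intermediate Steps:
u = 0 (u = 4 - 4 = 0)
P(G) = G**2 (P(G) = 0 + G*G = 0 + G**2 = G**2)
(D(-1)*P(4*(-4)))*(-3) = ((-1)**2*(4*(-4))**2)*(-3) = (1*(-16)**2)*(-3) = (1*256)*(-3) = 256*(-3) = -768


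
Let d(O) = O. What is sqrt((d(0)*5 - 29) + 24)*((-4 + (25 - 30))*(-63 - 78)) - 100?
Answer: -100 + 1269*I*sqrt(5) ≈ -100.0 + 2837.6*I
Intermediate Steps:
sqrt((d(0)*5 - 29) + 24)*((-4 + (25 - 30))*(-63 - 78)) - 100 = sqrt((0*5 - 29) + 24)*((-4 + (25 - 30))*(-63 - 78)) - 100 = sqrt((0 - 29) + 24)*((-4 - 5)*(-141)) - 100 = sqrt(-29 + 24)*(-9*(-141)) - 100 = sqrt(-5)*1269 - 100 = (I*sqrt(5))*1269 - 100 = 1269*I*sqrt(5) - 100 = -100 + 1269*I*sqrt(5)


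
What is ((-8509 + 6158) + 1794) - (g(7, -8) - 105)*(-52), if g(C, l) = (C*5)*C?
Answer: 6723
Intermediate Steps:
g(C, l) = 5*C**2 (g(C, l) = (5*C)*C = 5*C**2)
((-8509 + 6158) + 1794) - (g(7, -8) - 105)*(-52) = ((-8509 + 6158) + 1794) - (5*7**2 - 105)*(-52) = (-2351 + 1794) - (5*49 - 105)*(-52) = -557 - (245 - 105)*(-52) = -557 - 140*(-52) = -557 - 1*(-7280) = -557 + 7280 = 6723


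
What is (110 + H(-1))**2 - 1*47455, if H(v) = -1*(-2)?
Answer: -34911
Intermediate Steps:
H(v) = 2
(110 + H(-1))**2 - 1*47455 = (110 + 2)**2 - 1*47455 = 112**2 - 47455 = 12544 - 47455 = -34911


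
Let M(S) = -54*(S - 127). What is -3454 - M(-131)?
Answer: -17386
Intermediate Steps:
M(S) = 6858 - 54*S (M(S) = -54*(-127 + S) = 6858 - 54*S)
-3454 - M(-131) = -3454 - (6858 - 54*(-131)) = -3454 - (6858 + 7074) = -3454 - 1*13932 = -3454 - 13932 = -17386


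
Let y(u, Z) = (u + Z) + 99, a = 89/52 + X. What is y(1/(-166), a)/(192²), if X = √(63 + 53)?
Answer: 434645/159105024 + √29/18432 ≈ 0.0030240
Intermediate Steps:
X = 2*√29 (X = √116 = 2*√29 ≈ 10.770)
a = 89/52 + 2*√29 ≈ 12.482
y(u, Z) = 99 + Z + u (y(u, Z) = (Z + u) + 99 = 99 + Z + u)
y(1/(-166), a)/(192²) = (99 + (89/52 + 2*√29) + 1/(-166))/(192²) = (99 + (89/52 + 2*√29) - 1/166)/36864 = (434645/4316 + 2*√29)*(1/36864) = 434645/159105024 + √29/18432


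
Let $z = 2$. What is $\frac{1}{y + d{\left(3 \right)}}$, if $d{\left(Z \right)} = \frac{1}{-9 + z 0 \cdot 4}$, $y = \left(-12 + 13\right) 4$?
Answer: $\frac{9}{35} \approx 0.25714$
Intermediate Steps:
$y = 4$ ($y = 1 \cdot 4 = 4$)
$d{\left(Z \right)} = - \frac{1}{9}$ ($d{\left(Z \right)} = \frac{1}{-9 + 2 \cdot 0 \cdot 4} = \frac{1}{-9 + 0 \cdot 4} = \frac{1}{-9 + 0} = \frac{1}{-9} = - \frac{1}{9}$)
$\frac{1}{y + d{\left(3 \right)}} = \frac{1}{4 - \frac{1}{9}} = \frac{1}{\frac{35}{9}} = \frac{9}{35}$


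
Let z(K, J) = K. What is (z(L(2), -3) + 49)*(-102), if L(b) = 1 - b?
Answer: -4896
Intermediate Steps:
(z(L(2), -3) + 49)*(-102) = ((1 - 1*2) + 49)*(-102) = ((1 - 2) + 49)*(-102) = (-1 + 49)*(-102) = 48*(-102) = -4896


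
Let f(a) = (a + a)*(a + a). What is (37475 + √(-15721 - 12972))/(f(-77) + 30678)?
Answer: 37475/54394 + I*√28693/54394 ≈ 0.68895 + 0.0031141*I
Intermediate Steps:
f(a) = 4*a² (f(a) = (2*a)*(2*a) = 4*a²)
(37475 + √(-15721 - 12972))/(f(-77) + 30678) = (37475 + √(-15721 - 12972))/(4*(-77)² + 30678) = (37475 + √(-28693))/(4*5929 + 30678) = (37475 + I*√28693)/(23716 + 30678) = (37475 + I*√28693)/54394 = (37475 + I*√28693)*(1/54394) = 37475/54394 + I*√28693/54394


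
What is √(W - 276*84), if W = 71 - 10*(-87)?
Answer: I*√22243 ≈ 149.14*I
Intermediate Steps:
W = 941 (W = 71 + 870 = 941)
√(W - 276*84) = √(941 - 276*84) = √(941 - 23184) = √(-22243) = I*√22243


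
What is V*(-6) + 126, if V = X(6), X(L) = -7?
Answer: 168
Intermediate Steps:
V = -7
V*(-6) + 126 = -7*(-6) + 126 = 42 + 126 = 168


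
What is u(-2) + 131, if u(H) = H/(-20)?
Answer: 1311/10 ≈ 131.10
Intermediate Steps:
u(H) = -H/20 (u(H) = H*(-1/20) = -H/20)
u(-2) + 131 = -1/20*(-2) + 131 = 1/10 + 131 = 1311/10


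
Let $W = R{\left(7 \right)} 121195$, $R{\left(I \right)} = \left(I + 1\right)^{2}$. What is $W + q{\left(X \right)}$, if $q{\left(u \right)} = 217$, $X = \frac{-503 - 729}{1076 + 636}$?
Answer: $7756697$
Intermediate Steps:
$R{\left(I \right)} = \left(1 + I\right)^{2}$
$X = - \frac{77}{107}$ ($X = - \frac{1232}{1712} = \left(-1232\right) \frac{1}{1712} = - \frac{77}{107} \approx -0.71963$)
$W = 7756480$ ($W = \left(1 + 7\right)^{2} \cdot 121195 = 8^{2} \cdot 121195 = 64 \cdot 121195 = 7756480$)
$W + q{\left(X \right)} = 7756480 + 217 = 7756697$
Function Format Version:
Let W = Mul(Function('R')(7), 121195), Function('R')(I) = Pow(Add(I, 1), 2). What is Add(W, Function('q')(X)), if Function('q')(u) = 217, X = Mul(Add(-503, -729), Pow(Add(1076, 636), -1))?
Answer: 7756697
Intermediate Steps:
Function('R')(I) = Pow(Add(1, I), 2)
X = Rational(-77, 107) (X = Mul(-1232, Pow(1712, -1)) = Mul(-1232, Rational(1, 1712)) = Rational(-77, 107) ≈ -0.71963)
W = 7756480 (W = Mul(Pow(Add(1, 7), 2), 121195) = Mul(Pow(8, 2), 121195) = Mul(64, 121195) = 7756480)
Add(W, Function('q')(X)) = Add(7756480, 217) = 7756697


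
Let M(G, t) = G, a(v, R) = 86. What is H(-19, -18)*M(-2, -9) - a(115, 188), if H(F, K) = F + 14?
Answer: -76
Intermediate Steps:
H(F, K) = 14 + F
H(-19, -18)*M(-2, -9) - a(115, 188) = (14 - 19)*(-2) - 1*86 = -5*(-2) - 86 = 10 - 86 = -76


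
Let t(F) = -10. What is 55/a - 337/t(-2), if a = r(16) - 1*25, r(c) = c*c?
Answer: 7127/210 ≈ 33.938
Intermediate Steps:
r(c) = c²
a = 231 (a = 16² - 1*25 = 256 - 25 = 231)
55/a - 337/t(-2) = 55/231 - 337/(-10) = 55*(1/231) - 337*(-⅒) = 5/21 + 337/10 = 7127/210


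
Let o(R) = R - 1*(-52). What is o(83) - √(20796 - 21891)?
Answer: 135 - I*√1095 ≈ 135.0 - 33.091*I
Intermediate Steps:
o(R) = 52 + R (o(R) = R + 52 = 52 + R)
o(83) - √(20796 - 21891) = (52 + 83) - √(20796 - 21891) = 135 - √(-1095) = 135 - I*√1095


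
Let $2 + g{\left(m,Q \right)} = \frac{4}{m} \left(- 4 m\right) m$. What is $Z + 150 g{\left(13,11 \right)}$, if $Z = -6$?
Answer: $-31506$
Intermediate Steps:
$g{\left(m,Q \right)} = -2 - 16 m$ ($g{\left(m,Q \right)} = -2 + \frac{4}{m} \left(- 4 m\right) m = -2 - 16 m$)
$Z + 150 g{\left(13,11 \right)} = -6 + 150 \left(-2 - 208\right) = -6 + 150 \left(-210\right) = -6 - 31500 = -31506$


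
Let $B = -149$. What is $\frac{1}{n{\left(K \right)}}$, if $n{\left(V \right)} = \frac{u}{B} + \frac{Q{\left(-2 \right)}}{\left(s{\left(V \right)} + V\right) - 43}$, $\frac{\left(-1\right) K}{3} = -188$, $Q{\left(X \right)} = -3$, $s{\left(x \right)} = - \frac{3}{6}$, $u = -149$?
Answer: $\frac{347}{345} \approx 1.0058$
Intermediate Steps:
$s{\left(x \right)} = - \frac{1}{2}$ ($s{\left(x \right)} = \left(-3\right) \frac{1}{6} = - \frac{1}{2}$)
$K = 564$ ($K = \left(-3\right) \left(-188\right) = 564$)
$n{\left(V \right)} = 1 - \frac{3}{- \frac{87}{2} + V}$ ($n{\left(V \right)} = - \frac{149}{-149} - \frac{3}{\left(- \frac{1}{2} + V\right) - 43} = \left(-149\right) \left(- \frac{1}{149}\right) - \frac{3}{- \frac{87}{2} + V} = 1 - \frac{3}{- \frac{87}{2} + V}$)
$\frac{1}{n{\left(K \right)}} = \frac{1}{\frac{1}{-87 + 2 \cdot 564} \left(-93 + 2 \cdot 564\right)} = \frac{1}{\frac{1}{-87 + 1128} \left(-93 + 1128\right)} = \frac{1}{\frac{1}{1041} \cdot 1035} = \frac{1}{\frac{345}{347}} = \frac{347}{345}$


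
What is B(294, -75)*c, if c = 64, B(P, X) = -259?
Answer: -16576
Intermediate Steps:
B(294, -75)*c = -259*64 = -16576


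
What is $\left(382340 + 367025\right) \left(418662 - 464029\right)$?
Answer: $-33996441955$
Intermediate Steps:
$\left(382340 + 367025\right) \left(418662 - 464029\right) = 749365 \left(-45367\right) = -33996441955$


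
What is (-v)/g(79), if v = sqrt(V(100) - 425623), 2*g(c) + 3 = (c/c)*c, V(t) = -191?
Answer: -I*sqrt(425814)/38 ≈ -17.172*I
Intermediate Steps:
g(c) = -3/2 + c/2 (g(c) = -3/2 + ((c/c)*c)/2 = -3/2 + (1*c)/2 = -3/2 + c/2)
v = I*sqrt(425814) (v = sqrt(-191 - 425623) = sqrt(-425814) = I*sqrt(425814) ≈ 652.54*I)
(-v)/g(79) = (-I*sqrt(425814))/(-3/2 + (1/2)*79) = (-I*sqrt(425814))/(-3/2 + 79/2) = -I*sqrt(425814)/38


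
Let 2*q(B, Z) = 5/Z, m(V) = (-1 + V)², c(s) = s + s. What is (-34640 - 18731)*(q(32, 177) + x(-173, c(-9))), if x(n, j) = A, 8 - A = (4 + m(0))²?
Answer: 320919823/354 ≈ 9.0655e+5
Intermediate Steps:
c(s) = 2*s
A = -17 (A = 8 - (4 + (-1 + 0)²)² = 8 - (4 + (-1)²)² = 8 - (4 + 1)² = 8 - 1*5² = 8 - 1*25 = 8 - 25 = -17)
x(n, j) = -17
q(B, Z) = 5/(2*Z) (q(B, Z) = (5/Z)/2 = 5/(2*Z))
(-34640 - 18731)*(q(32, 177) + x(-173, c(-9))) = (-34640 - 18731)*((5/2)/177 - 17) = -53371*((5/2)*(1/177) - 17) = -53371*(5/354 - 17) = -53371*(-6013/354) = 320919823/354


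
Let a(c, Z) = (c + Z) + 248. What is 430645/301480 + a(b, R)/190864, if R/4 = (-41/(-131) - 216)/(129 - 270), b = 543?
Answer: 38066395642219/26571308690928 ≈ 1.4326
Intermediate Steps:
R = 113020/18471 (R = 4*((-41/(-131) - 216)/(129 - 270)) = 4*((-41*(-1/131) - 216)/(-141)) = 4*((41/131 - 216)*(-1/141)) = 4*(-28255/131*(-1/141)) = 4*(28255/18471) = 113020/18471 ≈ 6.1188)
a(c, Z) = 248 + Z + c (a(c, Z) = (Z + c) + 248 = 248 + Z + c)
430645/301480 + a(b, R)/190864 = 430645/301480 + (248 + 113020/18471 + 543)/190864 = 430645*(1/301480) + (14723581/18471)*(1/190864) = 86129/60296 + 14723581/3525448944 = 38066395642219/26571308690928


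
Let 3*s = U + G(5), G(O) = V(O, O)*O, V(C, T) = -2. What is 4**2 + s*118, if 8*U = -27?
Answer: -6121/12 ≈ -510.08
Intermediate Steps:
U = -27/8 (U = (1/8)*(-27) = -27/8 ≈ -3.3750)
G(O) = -2*O
s = -107/24 (s = (-27/8 - 2*5)/3 = (-27/8 - 10)/3 = (1/3)*(-107/8) = -107/24 ≈ -4.4583)
4**2 + s*118 = 4**2 - 107/24*118 = 16 - 6313/12 = -6121/12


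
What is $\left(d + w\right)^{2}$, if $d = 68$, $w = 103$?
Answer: $29241$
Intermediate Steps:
$\left(d + w\right)^{2} = \left(68 + 103\right)^{2} = 171^{2} = 29241$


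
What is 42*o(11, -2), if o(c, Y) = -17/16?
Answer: -357/8 ≈ -44.625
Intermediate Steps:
o(c, Y) = -17/16 (o(c, Y) = -17*1/16 = -17/16)
42*o(11, -2) = 42*(-17/16) = -357/8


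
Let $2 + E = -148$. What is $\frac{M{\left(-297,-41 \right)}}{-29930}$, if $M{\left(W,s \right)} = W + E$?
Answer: $\frac{447}{29930} \approx 0.014935$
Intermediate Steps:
$E = -150$ ($E = -2 - 148 = -150$)
$M{\left(W,s \right)} = -150 + W$ ($M{\left(W,s \right)} = W - 150 = -150 + W$)
$\frac{M{\left(-297,-41 \right)}}{-29930} = \frac{-150 - 297}{-29930} = \left(-447\right) \left(- \frac{1}{29930}\right) = \frac{447}{29930}$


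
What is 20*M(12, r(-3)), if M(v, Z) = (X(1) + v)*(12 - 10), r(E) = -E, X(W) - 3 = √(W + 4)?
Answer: 600 + 40*√5 ≈ 689.44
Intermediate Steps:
X(W) = 3 + √(4 + W) (X(W) = 3 + √(W + 4) = 3 + √(4 + W))
M(v, Z) = 6 + 2*v + 2*√5 (M(v, Z) = ((3 + √(4 + 1)) + v)*(12 - 10) = ((3 + √5) + v)*2 = (3 + v + √5)*2 = 6 + 2*v + 2*√5)
20*M(12, r(-3)) = 20*(6 + 2*12 + 2*√5) = 20*(6 + 24 + 2*√5) = 20*(30 + 2*√5) = 600 + 40*√5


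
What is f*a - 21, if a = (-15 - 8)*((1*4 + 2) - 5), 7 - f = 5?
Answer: -67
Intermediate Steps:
f = 2 (f = 7 - 1*5 = 7 - 5 = 2)
a = -23 (a = -23*((4 + 2) - 5) = -23*(6 - 5) = -23*1 = -23)
f*a - 21 = 2*(-23) - 21 = -46 - 21 = -67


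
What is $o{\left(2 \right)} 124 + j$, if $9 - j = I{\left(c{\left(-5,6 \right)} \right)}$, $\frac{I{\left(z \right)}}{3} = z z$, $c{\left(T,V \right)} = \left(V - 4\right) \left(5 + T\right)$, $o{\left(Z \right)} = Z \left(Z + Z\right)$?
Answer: $1001$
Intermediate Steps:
$o{\left(Z \right)} = 2 Z^{2}$ ($o{\left(Z \right)} = Z 2 Z = 2 Z^{2}$)
$c{\left(T,V \right)} = \left(-4 + V\right) \left(5 + T\right)$
$I{\left(z \right)} = 3 z^{2}$ ($I{\left(z \right)} = 3 z z = 3 z^{2}$)
$j = 9$ ($j = 9 - 3 \left(-20 - -20 + 5 \cdot 6 - 30\right)^{2} = 9 - 3 \left(-20 + 20 + 30 - 30\right)^{2} = 9 - 3 \cdot 0^{2} = 9 - 3 \cdot 0 = 9 - 0 = 9 + 0 = 9$)
$o{\left(2 \right)} 124 + j = 2 \cdot 2^{2} \cdot 124 + 9 = 2 \cdot 4 \cdot 124 + 9 = 8 \cdot 124 + 9 = 992 + 9 = 1001$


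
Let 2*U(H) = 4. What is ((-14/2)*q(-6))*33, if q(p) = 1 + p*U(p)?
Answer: 2541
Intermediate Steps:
U(H) = 2 (U(H) = (½)*4 = 2)
q(p) = 1 + 2*p (q(p) = 1 + p*2 = 1 + 2*p)
((-14/2)*q(-6))*33 = ((-14/2)*(1 + 2*(-6)))*33 = ((-14*½)*(1 - 12))*33 = -7*(-11)*33 = 77*33 = 2541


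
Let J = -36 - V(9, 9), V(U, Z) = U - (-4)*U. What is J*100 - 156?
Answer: -8256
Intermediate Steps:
V(U, Z) = 5*U (V(U, Z) = U + 4*U = 5*U)
J = -81 (J = -36 - 5*9 = -36 - 1*45 = -36 - 45 = -81)
J*100 - 156 = -81*100 - 156 = -8100 - 156 = -8256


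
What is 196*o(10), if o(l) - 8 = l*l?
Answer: 21168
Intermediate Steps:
o(l) = 8 + l**2 (o(l) = 8 + l*l = 8 + l**2)
196*o(10) = 196*(8 + 10**2) = 196*(8 + 100) = 196*108 = 21168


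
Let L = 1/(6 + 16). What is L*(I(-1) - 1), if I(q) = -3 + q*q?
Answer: -3/22 ≈ -0.13636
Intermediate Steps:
L = 1/22 ≈ 0.045455
I(q) = -3 + q**2
L*(I(-1) - 1) = ((-3 + (-1)**2) - 1)/22 = ((-3 + 1) - 1)/22 = (-2 - 1)/22 = (1/22)*(-3) = -3/22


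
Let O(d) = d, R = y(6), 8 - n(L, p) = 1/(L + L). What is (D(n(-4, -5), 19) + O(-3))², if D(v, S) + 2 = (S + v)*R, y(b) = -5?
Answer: 1265625/64 ≈ 19775.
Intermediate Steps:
n(L, p) = 8 - 1/(2*L) (n(L, p) = 8 - 1/(L + L) = 8 - 1/(2*L))
R = -5
D(v, S) = -2 - 5*S - 5*v (D(v, S) = -2 + (S + v)*(-5) = -2 + (-5*S - 5*v) = -2 - 5*S - 5*v)
(D(n(-4, -5), 19) + O(-3))² = ((-2 - 5*19 - 5*(8 - ½/(-4))) - 3)² = ((-2 - 95 - 5*(8 - ½*(-¼))) - 3)² = ((-2 - 95 - 5*(8 + ⅛)) - 3)² = ((-2 - 95 - 5*65/8) - 3)² = ((-2 - 95 - 325/8) - 3)² = (-1101/8 - 3)² = (-1125/8)² = 1265625/64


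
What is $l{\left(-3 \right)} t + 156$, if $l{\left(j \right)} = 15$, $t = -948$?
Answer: $-14064$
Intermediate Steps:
$l{\left(-3 \right)} t + 156 = 15 \left(-948\right) + 156 = -14220 + 156 = -14064$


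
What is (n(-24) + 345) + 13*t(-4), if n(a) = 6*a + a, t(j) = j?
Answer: 125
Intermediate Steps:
n(a) = 7*a
(n(-24) + 345) + 13*t(-4) = (7*(-24) + 345) + 13*(-4) = (-168 + 345) - 52 = 177 - 52 = 125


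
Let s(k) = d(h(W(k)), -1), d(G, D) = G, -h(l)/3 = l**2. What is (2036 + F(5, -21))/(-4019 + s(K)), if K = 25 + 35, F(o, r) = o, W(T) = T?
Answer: -2041/14819 ≈ -0.13773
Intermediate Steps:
h(l) = -3*l**2
K = 60
s(k) = -3*k**2
(2036 + F(5, -21))/(-4019 + s(K)) = (2036 + 5)/(-4019 - 3*60**2) = 2041/(-4019 - 3*3600) = 2041/(-4019 - 10800) = 2041/(-14819) = 2041*(-1/14819) = -2041/14819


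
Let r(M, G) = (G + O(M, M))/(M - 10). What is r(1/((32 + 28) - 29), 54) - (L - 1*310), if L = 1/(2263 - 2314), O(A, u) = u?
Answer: 1600058/5253 ≈ 304.60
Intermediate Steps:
L = -1/51 (L = 1/(-51) = -1/51 ≈ -0.019608)
r(M, G) = (G + M)/(-10 + M) (r(M, G) = (G + M)/(M - 10) = (G + M)/(-10 + M))
r(1/((32 + 28) - 29), 54) - (L - 1*310) = (54 + 1/((32 + 28) - 29))/(-10 + 1/((32 + 28) - 29)) - (-1/51 - 1*310) = (54 + 1/(60 - 29))/(-10 + 1/(60 - 29)) - (-1/51 - 310) = (54 + 1/31)/(-10 + 1/31) - 1*(-15811/51) = (54 + 1/31)/(-10 + 1/31) + 15811/51 = (1675/31)/(-309/31) + 15811/51 = -31/309*1675/31 + 15811/51 = -1675/309 + 15811/51 = 1600058/5253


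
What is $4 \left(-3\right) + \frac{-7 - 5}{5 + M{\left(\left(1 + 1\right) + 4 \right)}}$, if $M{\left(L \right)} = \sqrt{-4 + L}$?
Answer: $- \frac{336}{23} + \frac{12 \sqrt{2}}{23} \approx -13.871$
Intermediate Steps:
$4 \left(-3\right) + \frac{-7 - 5}{5 + M{\left(\left(1 + 1\right) + 4 \right)}} = 4 \left(-3\right) + \frac{-7 - 5}{5 + \sqrt{-4 + \left(\left(1 + 1\right) + 4\right)}} = -12 - \frac{12}{5 + \sqrt{-4 + \left(2 + 4\right)}} = -12 - \frac{12}{5 + \sqrt{-4 + 6}} = -12 - \frac{12}{5 + \sqrt{2}}$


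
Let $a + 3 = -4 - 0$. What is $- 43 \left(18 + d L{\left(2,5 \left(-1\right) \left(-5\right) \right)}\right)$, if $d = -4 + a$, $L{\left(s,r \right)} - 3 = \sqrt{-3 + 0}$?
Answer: $645 + 473 i \sqrt{3} \approx 645.0 + 819.26 i$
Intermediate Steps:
$a = -7$ ($a = -3 - 4 = -7$)
$L{\left(s,r \right)} = 3 + i \sqrt{3}$ ($L{\left(s,r \right)} = 3 + \sqrt{-3 + 0} = 3 + \sqrt{-3} = 3 + i \sqrt{3}$)
$d = -11$ ($d = -4 - 7 = -11$)
$- 43 \left(18 + d L{\left(2,5 \left(-1\right) \left(-5\right) \right)}\right) = - 43 \left(18 - 11 \left(3 + i \sqrt{3}\right)\right) = - 43 \left(18 - \left(33 + 11 i \sqrt{3}\right)\right) = - 43 \left(-15 - 11 i \sqrt{3}\right) = 645 + 473 i \sqrt{3}$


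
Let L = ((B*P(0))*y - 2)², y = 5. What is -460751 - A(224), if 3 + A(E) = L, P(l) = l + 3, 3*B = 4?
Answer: -461072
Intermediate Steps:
B = 4/3 (B = (⅓)*4 = 4/3 ≈ 1.3333)
P(l) = 3 + l
L = 324 (L = ((4*(3 + 0)/3)*5 - 2)² = (((4/3)*3)*5 - 2)² = (4*5 - 2)² = (20 - 2)² = 18² = 324)
A(E) = 321 (A(E) = -3 + 324 = 321)
-460751 - A(224) = -460751 - 1*321 = -460751 - 321 = -461072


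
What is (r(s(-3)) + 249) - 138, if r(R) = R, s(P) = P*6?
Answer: 93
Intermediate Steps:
s(P) = 6*P
(r(s(-3)) + 249) - 138 = (6*(-3) + 249) - 138 = (-18 + 249) - 138 = 231 - 138 = 93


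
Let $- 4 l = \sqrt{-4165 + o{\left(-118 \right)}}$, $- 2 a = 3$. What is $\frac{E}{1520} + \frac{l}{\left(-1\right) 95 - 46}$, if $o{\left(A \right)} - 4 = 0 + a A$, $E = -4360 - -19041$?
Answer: $\frac{14681}{1520} + \frac{i \sqrt{249}}{141} \approx 9.6586 + 0.11191 i$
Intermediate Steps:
$a = - \frac{3}{2}$ ($a = \left(- \frac{1}{2}\right) 3 = - \frac{3}{2} \approx -1.5$)
$E = 14681$ ($E = -4360 + 19041 = 14681$)
$o{\left(A \right)} = 4 - \frac{3 A}{2}$ ($o{\left(A \right)} = 4 + \left(0 - \frac{3 A}{2}\right) = 4 - \frac{3 A}{2}$)
$l = - i \sqrt{249}$ ($l = - \frac{\sqrt{-4165 + \left(4 - -177\right)}}{4} = - \frac{\sqrt{-4165 + \left(4 + 177\right)}}{4} = - \frac{\sqrt{-4165 + 181}}{4} = - \frac{\sqrt{-3984}}{4} = - \frac{4 i \sqrt{249}}{4} = - i \sqrt{249} \approx - 15.78 i$)
$\frac{E}{1520} + \frac{l}{\left(-1\right) 95 - 46} = \frac{14681}{1520} + \frac{\left(-1\right) i \sqrt{249}}{\left(-1\right) 95 - 46} = 14681 \cdot \frac{1}{1520} + \frac{\left(-1\right) i \sqrt{249}}{-95 - 46} = \frac{14681}{1520} + \frac{\left(-1\right) i \sqrt{249}}{-141} = \frac{14681}{1520} + - i \sqrt{249} \left(- \frac{1}{141}\right) = \frac{14681}{1520} + \frac{i \sqrt{249}}{141}$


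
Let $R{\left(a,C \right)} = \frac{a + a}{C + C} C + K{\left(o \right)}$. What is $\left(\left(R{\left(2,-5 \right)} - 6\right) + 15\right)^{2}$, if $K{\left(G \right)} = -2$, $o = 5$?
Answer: $81$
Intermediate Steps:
$R{\left(a,C \right)} = -2 + a$ ($R{\left(a,C \right)} = \frac{a + a}{C + C} C - 2 = \frac{2 a}{2 C} C - 2 = 2 a \frac{1}{2 C} C - 2 = \frac{a}{C} C - 2 = a - 2 = -2 + a$)
$\left(\left(R{\left(2,-5 \right)} - 6\right) + 15\right)^{2} = \left(\left(\left(-2 + 2\right) - 6\right) + 15\right)^{2} = \left(\left(0 - 6\right) + 15\right)^{2} = \left(-6 + 15\right)^{2} = 9^{2} = 81$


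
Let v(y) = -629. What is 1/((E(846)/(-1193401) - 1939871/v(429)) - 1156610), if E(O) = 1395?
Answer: -750649229/865893361639874 ≈ -8.6691e-7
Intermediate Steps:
1/((E(846)/(-1193401) - 1939871/v(429)) - 1156610) = 1/((1395/(-1193401) - 1939871/(-629)) - 1156610) = 1/((1395*(-1/1193401) - 1939871*(-1/629)) - 1156610) = 1/((-1395/1193401 + 1939871/629) - 1156610) = 1/(2315043113816/750649229 - 1156610) = 1/(-865893361639874/750649229) = -750649229/865893361639874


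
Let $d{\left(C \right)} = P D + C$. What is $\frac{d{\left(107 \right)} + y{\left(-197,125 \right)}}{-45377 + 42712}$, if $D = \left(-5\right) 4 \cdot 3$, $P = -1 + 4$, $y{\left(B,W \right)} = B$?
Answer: $\frac{54}{533} \approx 0.10131$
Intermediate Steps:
$P = 3$
$D = -60$ ($D = \left(-20\right) 3 = -60$)
$d{\left(C \right)} = -180 + C$ ($d{\left(C \right)} = 3 \left(-60\right) + C = -180 + C$)
$\frac{d{\left(107 \right)} + y{\left(-197,125 \right)}}{-45377 + 42712} = \frac{\left(-180 + 107\right) - 197}{-45377 + 42712} = \frac{-73 - 197}{-2665} = \left(-270\right) \left(- \frac{1}{2665}\right) = \frac{54}{533}$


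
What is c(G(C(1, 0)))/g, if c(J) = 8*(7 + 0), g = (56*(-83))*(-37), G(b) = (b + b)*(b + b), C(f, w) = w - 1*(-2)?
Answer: 1/3071 ≈ 0.00032563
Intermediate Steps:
C(f, w) = 2 + w (C(f, w) = w + 2 = 2 + w)
G(b) = 4*b² (G(b) = (2*b)*(2*b) = 4*b²)
g = 171976 (g = -4648*(-37) = 171976)
c(J) = 56 (c(J) = 8*7 = 56)
c(G(C(1, 0)))/g = 56/171976 = 56*(1/171976) = 1/3071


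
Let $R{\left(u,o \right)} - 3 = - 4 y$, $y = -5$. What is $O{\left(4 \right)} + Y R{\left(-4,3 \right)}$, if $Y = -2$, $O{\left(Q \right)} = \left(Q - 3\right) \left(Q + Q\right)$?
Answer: $-38$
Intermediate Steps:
$R{\left(u,o \right)} = 23$ ($R{\left(u,o \right)} = 3 - -20 = 3 + 20 = 23$)
$O{\left(Q \right)} = 2 Q \left(-3 + Q\right)$ ($O{\left(Q \right)} = \left(-3 + Q\right) 2 Q = 2 Q \left(-3 + Q\right)$)
$O{\left(4 \right)} + Y R{\left(-4,3 \right)} = 2 \cdot 4 \left(-3 + 4\right) - 46 = 2 \cdot 4 \cdot 1 - 46 = 8 - 46 = -38$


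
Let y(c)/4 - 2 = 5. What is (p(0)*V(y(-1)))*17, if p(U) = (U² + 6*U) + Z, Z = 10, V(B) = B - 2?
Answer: 4420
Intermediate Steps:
y(c) = 28 (y(c) = 8 + 4*5 = 8 + 20 = 28)
V(B) = -2 + B
p(U) = 10 + U² + 6*U (p(U) = (U² + 6*U) + 10 = 10 + U² + 6*U)
(p(0)*V(y(-1)))*17 = ((10 + 0² + 6*0)*(-2 + 28))*17 = ((10 + 0 + 0)*26)*17 = (10*26)*17 = 260*17 = 4420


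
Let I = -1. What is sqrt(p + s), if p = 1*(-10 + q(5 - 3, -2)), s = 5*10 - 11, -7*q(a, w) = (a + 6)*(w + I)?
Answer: sqrt(1589)/7 ≈ 5.6946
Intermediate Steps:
q(a, w) = -(-1 + w)*(6 + a)/7 (q(a, w) = -(a + 6)*(w - 1)/7 = -(6 + a)*(-1 + w)/7 = -(-1 + w)*(6 + a)/7)
s = 39 (s = 50 - 11 = 39)
p = -46/7 (p = 1*(-10 + (6/7 - 6/7*(-2) + (5 - 3)/7 - 1/7*(5 - 3)*(-2))) = 1*(-10 + (6/7 + 12/7 + (1/7)*2 - 1/7*2*(-2))) = 1*(-10 + (6/7 + 12/7 + 2/7 + 4/7)) = 1*(-10 + 24/7) = 1*(-46/7) = -46/7 ≈ -6.5714)
sqrt(p + s) = sqrt(-46/7 + 39) = sqrt(227/7) = sqrt(1589)/7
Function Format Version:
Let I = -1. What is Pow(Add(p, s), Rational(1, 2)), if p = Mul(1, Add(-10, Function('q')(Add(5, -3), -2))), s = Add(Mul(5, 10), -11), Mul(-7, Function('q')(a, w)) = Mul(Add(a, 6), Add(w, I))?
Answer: Mul(Rational(1, 7), Pow(1589, Rational(1, 2))) ≈ 5.6946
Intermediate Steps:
Function('q')(a, w) = Mul(Rational(-1, 7), Add(-1, w), Add(6, a)) (Function('q')(a, w) = Mul(Rational(-1, 7), Mul(Add(a, 6), Add(w, -1))) = Mul(Rational(-1, 7), Mul(Add(6, a), Add(-1, w))) = Mul(Rational(-1, 7), Mul(Add(-1, w), Add(6, a))) = Mul(Rational(-1, 7), Add(-1, w), Add(6, a)))
s = 39 (s = Add(50, -11) = 39)
p = Rational(-46, 7) (p = Mul(1, Add(-10, Add(Rational(6, 7), Mul(Rational(-6, 7), -2), Mul(Rational(1, 7), Add(5, -3)), Mul(Rational(-1, 7), Add(5, -3), -2)))) = Mul(1, Add(-10, Add(Rational(6, 7), Rational(12, 7), Mul(Rational(1, 7), 2), Mul(Rational(-1, 7), 2, -2)))) = Mul(1, Add(-10, Add(Rational(6, 7), Rational(12, 7), Rational(2, 7), Rational(4, 7)))) = Mul(1, Add(-10, Rational(24, 7))) = Mul(1, Rational(-46, 7)) = Rational(-46, 7) ≈ -6.5714)
Pow(Add(p, s), Rational(1, 2)) = Pow(Add(Rational(-46, 7), 39), Rational(1, 2)) = Pow(Rational(227, 7), Rational(1, 2)) = Mul(Rational(1, 7), Pow(1589, Rational(1, 2)))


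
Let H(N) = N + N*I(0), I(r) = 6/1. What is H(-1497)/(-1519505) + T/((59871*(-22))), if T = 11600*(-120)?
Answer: 354825583433/333572374135 ≈ 1.0637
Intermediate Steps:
I(r) = 6 (I(r) = 6*1 = 6)
H(N) = 7*N (H(N) = N + N*6 = N + 6*N = 7*N)
T = -1392000
H(-1497)/(-1519505) + T/((59871*(-22))) = (7*(-1497))/(-1519505) - 1392000/(59871*(-22)) = -10479*(-1/1519505) - 1392000/(-1317162) = 10479/1519505 - 1392000*(-1/1317162) = 10479/1519505 + 232000/219527 = 354825583433/333572374135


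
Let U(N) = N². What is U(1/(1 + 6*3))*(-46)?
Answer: -46/361 ≈ -0.12742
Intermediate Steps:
U(1/(1 + 6*3))*(-46) = (1/(1 + 6*3))²*(-46) = (1/(1 + 18))²*(-46) = (1/19)²*(-46) = (1/361)*(-46) = -46/361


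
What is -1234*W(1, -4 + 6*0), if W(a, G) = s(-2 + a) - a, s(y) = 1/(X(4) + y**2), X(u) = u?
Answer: 4936/5 ≈ 987.20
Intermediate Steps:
s(y) = 1/(4 + y**2)
W(a, G) = 1/(4 + (-2 + a)**2) - a
-1234*W(1, -4 + 6*0) = -1234*(1/(4 + (-2 + 1)**2) - 1*1) = -1234*(1/(4 + (-1)**2) - 1) = -1234*(1/(4 + 1) - 1) = -1234*(1/5 - 1) = -1234*(-4/5) = 4936/5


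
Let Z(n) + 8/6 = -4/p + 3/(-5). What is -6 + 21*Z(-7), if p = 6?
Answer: -303/5 ≈ -60.600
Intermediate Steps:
Z(n) = -13/5 (Z(n) = -4/3 + (-4/6 + 3/(-5)) = -4/3 + (-4*1/6 + 3*(-1/5)) = -4/3 + (-2/3 - 3/5) = -4/3 - 19/15 = -13/5)
-6 + 21*Z(-7) = -6 + 21*(-13/5) = -6 - 273/5 = -303/5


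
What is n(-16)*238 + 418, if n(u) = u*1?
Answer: -3390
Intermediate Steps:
n(u) = u
n(-16)*238 + 418 = -16*238 + 418 = -3808 + 418 = -3390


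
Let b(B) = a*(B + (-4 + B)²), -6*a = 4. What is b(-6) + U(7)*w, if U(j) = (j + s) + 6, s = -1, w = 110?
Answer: 3772/3 ≈ 1257.3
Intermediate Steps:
a = -⅔ (a = -⅙*4 = -⅔ ≈ -0.66667)
b(B) = -2*B/3 - 2*(-4 + B)²/3 (b(B) = -2*(B + (-4 + B)²)/3 = -2*B/3 - 2*(-4 + B)²/3)
U(j) = 5 + j (U(j) = (j - 1) + 6 = (-1 + j) + 6 = 5 + j)
b(-6) + U(7)*w = (-32/3 - ⅔*(-6)² + (14/3)*(-6)) + (5 + 7)*110 = (-32/3 - ⅔*36 - 28) + 12*110 = (-32/3 - 24 - 28) + 1320 = -188/3 + 1320 = 3772/3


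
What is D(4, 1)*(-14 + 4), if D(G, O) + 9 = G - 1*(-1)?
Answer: 40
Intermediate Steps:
D(G, O) = -8 + G (D(G, O) = -9 + (G - 1*(-1)) = -9 + (G + 1) = -9 + (1 + G) = -8 + G)
D(4, 1)*(-14 + 4) = (-8 + 4)*(-14 + 4) = -4*(-10) = 40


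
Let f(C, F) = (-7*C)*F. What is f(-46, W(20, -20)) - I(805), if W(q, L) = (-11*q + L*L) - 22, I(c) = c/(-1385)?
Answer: 14092813/277 ≈ 50877.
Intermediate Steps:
I(c) = -c/1385 (I(c) = c*(-1/1385) = -c/1385)
W(q, L) = -22 + L**2 - 11*q (W(q, L) = (-11*q + L**2) - 22 = (L**2 - 11*q) - 22 = -22 + L**2 - 11*q)
f(C, F) = -7*C*F
f(-46, W(20, -20)) - I(805) = -7*(-46)*(-22 + (-20)**2 - 11*20) - (-1)*805/1385 = -7*(-46)*(-22 + 400 - 220) - 1*(-161/277) = -7*(-46)*158 + 161/277 = 50876 + 161/277 = 14092813/277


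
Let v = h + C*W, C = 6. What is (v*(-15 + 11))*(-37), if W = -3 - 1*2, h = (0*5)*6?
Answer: -4440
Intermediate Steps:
h = 0 (h = 0*6 = 0)
W = -5 (W = -3 - 2 = -5)
v = -30 (v = 0 + 6*(-5) = 0 - 30 = -30)
(v*(-15 + 11))*(-37) = -30*(-15 + 11)*(-37) = -30*(-4)*(-37) = 120*(-37) = -4440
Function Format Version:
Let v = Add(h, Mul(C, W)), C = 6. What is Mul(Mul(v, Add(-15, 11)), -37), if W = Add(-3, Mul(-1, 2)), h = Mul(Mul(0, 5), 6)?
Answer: -4440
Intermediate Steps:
h = 0 (h = Mul(0, 6) = 0)
W = -5 (W = Add(-3, -2) = -5)
v = -30 (v = Add(0, Mul(6, -5)) = Add(0, -30) = -30)
Mul(Mul(v, Add(-15, 11)), -37) = Mul(Mul(-30, Add(-15, 11)), -37) = Mul(Mul(-30, -4), -37) = Mul(120, -37) = -4440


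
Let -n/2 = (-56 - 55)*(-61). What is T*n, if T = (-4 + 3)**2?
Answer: -13542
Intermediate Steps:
T = 1 (T = (-1)**2 = 1)
n = -13542 (n = -2*(-56 - 55)*(-61) = -(-222)*(-61) = -2*6771 = -13542)
T*n = 1*(-13542) = -13542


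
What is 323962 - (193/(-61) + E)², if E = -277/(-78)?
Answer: 7334031073919/22638564 ≈ 3.2396e+5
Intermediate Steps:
E = 277/78 (E = -277*(-1/78) = 277/78 ≈ 3.5513)
323962 - (193/(-61) + E)² = 323962 - (193/(-61) + 277/78)² = 323962 - (193*(-1/61) + 277/78)² = 323962 - (-193/61 + 277/78)² = 323962 - (1843/4758)² = 323962 - 1*3396649/22638564 = 323962 - 3396649/22638564 = 7334031073919/22638564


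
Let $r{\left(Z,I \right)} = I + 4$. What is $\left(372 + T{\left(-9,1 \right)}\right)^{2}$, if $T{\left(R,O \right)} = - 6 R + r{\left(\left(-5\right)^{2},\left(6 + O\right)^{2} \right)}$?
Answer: $229441$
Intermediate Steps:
$r{\left(Z,I \right)} = 4 + I$
$T{\left(R,O \right)} = 4 + \left(6 + O\right)^{2} - 6 R$ ($T{\left(R,O \right)} = - 6 R + \left(4 + \left(6 + O\right)^{2}\right) = 4 + \left(6 + O\right)^{2} - 6 R$)
$\left(372 + T{\left(-9,1 \right)}\right)^{2} = \left(372 + \left(4 + \left(6 + 1\right)^{2} - -54\right)\right)^{2} = \left(372 + \left(4 + 7^{2} + 54\right)\right)^{2} = \left(372 + \left(4 + 49 + 54\right)\right)^{2} = \left(372 + 107\right)^{2} = 479^{2} = 229441$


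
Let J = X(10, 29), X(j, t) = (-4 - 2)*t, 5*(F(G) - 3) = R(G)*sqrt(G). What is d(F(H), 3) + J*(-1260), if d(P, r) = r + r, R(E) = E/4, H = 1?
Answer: 219246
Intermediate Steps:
R(E) = E/4 (R(E) = E*(1/4) = E/4)
F(G) = 3 + G**(3/2)/20 (F(G) = 3 + ((G/4)*sqrt(G))/5 = 3 + (G**(3/2)/4)/5 = 3 + G**(3/2)/20)
X(j, t) = -6*t
d(P, r) = 2*r
J = -174 (J = -6*29 = -174)
d(F(H), 3) + J*(-1260) = 2*3 - 174*(-1260) = 6 + 219240 = 219246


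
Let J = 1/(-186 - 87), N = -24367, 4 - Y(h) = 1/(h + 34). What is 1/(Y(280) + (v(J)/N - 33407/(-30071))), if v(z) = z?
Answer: 62811943166154/320827883918767 ≈ 0.19578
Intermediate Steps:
Y(h) = 4 - 1/(34 + h) (Y(h) = 4 - 1/(h + 34) = 4 - 1/(34 + h))
J = -1/273 (J = 1/(-273) = -1/273 ≈ -0.0036630)
1/(Y(280) + (v(J)/N - 33407/(-30071))) = 1/((135 + 4*280)/(34 + 280) + (-1/273/(-24367) - 33407/(-30071))) = 1/((135 + 1120)/314 + (-1/273*(-1/24367) - 33407*(-1/30071))) = 1/((1/314)*1255 + (1/6652191 + 33407/30071)) = 1/(1255/314 + 222229774808/200038035561) = 1/(320827883918767/62811943166154) = 62811943166154/320827883918767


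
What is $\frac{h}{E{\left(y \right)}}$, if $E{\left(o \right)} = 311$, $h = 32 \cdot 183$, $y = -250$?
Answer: $\frac{5856}{311} \approx 18.83$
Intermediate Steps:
$h = 5856$
$\frac{h}{E{\left(y \right)}} = \frac{5856}{311}$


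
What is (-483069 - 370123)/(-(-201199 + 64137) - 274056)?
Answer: 426596/68497 ≈ 6.2280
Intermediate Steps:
(-483069 - 370123)/(-(-201199 + 64137) - 274056) = -853192/(-1*(-137062) - 274056) = -853192/(137062 - 274056) = -853192/(-136994) = -853192*(-1/136994) = 426596/68497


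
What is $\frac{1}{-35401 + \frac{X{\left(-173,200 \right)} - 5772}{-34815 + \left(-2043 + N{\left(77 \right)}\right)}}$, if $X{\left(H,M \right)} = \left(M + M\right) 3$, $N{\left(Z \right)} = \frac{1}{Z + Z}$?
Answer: $- \frac{5676131}{200940009443} \approx -2.8248 \cdot 10^{-5}$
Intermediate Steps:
$N{\left(Z \right)} = \frac{1}{2 Z}$
$X{\left(H,M \right)} = 6 M$ ($X{\left(H,M \right)} = 2 M 3 = 6 M$)
$\frac{1}{-35401 + \frac{X{\left(-173,200 \right)} - 5772}{-34815 + \left(-2043 + N{\left(77 \right)}\right)}} = \frac{1}{-35401 + \frac{6 \cdot 200 - 5772}{-34815 - \left(2043 - \frac{1}{2 \cdot 77}\right)}} = \frac{1}{-35401 + \frac{1200 - 5772}{-34815 + \left(-2043 + \frac{1}{2} \cdot \frac{1}{77}\right)}} = \frac{1}{-35401 - \frac{4572}{-34815 + \left(-2043 + \frac{1}{154}\right)}} = \frac{1}{-35401 - \frac{4572}{-34815 - \frac{314621}{154}}} = \frac{1}{-35401 - \frac{4572}{- \frac{5676131}{154}}} = \frac{1}{-35401 - - \frac{704088}{5676131}} = \frac{1}{-35401 + \frac{704088}{5676131}} = \frac{1}{- \frac{200940009443}{5676131}} = - \frac{5676131}{200940009443}$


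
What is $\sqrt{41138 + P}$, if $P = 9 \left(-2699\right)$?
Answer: $\sqrt{16847} \approx 129.8$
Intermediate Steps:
$P = -24291$
$\sqrt{41138 + P} = \sqrt{41138 - 24291} = \sqrt{16847}$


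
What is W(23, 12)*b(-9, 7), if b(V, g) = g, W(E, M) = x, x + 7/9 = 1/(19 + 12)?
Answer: -1456/279 ≈ -5.2186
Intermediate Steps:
x = -208/279 (x = -7/9 + 1/(19 + 12) = -7/9 + 1/31 = -208/279 ≈ -0.74552)
W(E, M) = -208/279
W(23, 12)*b(-9, 7) = -208/279*7 = -1456/279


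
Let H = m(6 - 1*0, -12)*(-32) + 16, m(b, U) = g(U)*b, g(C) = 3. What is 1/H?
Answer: -1/560 ≈ -0.0017857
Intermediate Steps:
m(b, U) = 3*b
H = -560 (H = (3*(6 - 1*0))*(-32) + 16 = (3*(6 + 0))*(-32) + 16 = (3*6)*(-32) + 16 = 18*(-32) + 16 = -576 + 16 = -560)
1/H = 1/(-560) = -1/560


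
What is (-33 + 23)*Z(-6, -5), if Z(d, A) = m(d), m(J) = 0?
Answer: 0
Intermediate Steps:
Z(d, A) = 0
(-33 + 23)*Z(-6, -5) = (-33 + 23)*0 = -10*0 = 0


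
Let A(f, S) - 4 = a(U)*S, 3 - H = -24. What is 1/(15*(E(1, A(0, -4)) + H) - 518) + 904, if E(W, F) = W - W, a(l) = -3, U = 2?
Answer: 102151/113 ≈ 903.99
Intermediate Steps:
H = 27 (H = 3 - 1*(-24) = 3 + 24 = 27)
A(f, S) = 4 - 3*S
E(W, F) = 0
1/(15*(E(1, A(0, -4)) + H) - 518) + 904 = 1/(15*(0 + 27) - 518) + 904 = 1/(15*27 - 518) + 904 = 1/(405 - 518) + 904 = 1/(-113) + 904 = -1/113 + 904 = 102151/113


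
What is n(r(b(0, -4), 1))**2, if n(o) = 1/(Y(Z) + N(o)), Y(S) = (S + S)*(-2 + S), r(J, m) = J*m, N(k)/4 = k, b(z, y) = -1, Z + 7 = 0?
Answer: 1/14884 ≈ 6.7186e-5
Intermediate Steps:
Z = -7 (Z = -7 + 0 = -7)
N(k) = 4*k
Y(S) = 2*S*(-2 + S) (Y(S) = (2*S)*(-2 + S) = 2*S*(-2 + S))
n(o) = 1/(126 + 4*o) (n(o) = 1/(2*(-7)*(-2 - 7) + 4*o) = 1/(2*(-7)*(-9) + 4*o) = 1/(126 + 4*o))
n(r(b(0, -4), 1))**2 = (1/(2*(63 + 2*(-1*1))))**2 = (1/(2*(63 + 2*(-1))))**2 = (1/(2*(63 - 2)))**2 = ((1/2)/61)**2 = ((1/2)*(1/61))**2 = (1/122)**2 = 1/14884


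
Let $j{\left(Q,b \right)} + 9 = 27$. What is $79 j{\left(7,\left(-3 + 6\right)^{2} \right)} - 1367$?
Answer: $55$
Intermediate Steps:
$j{\left(Q,b \right)} = 18$ ($j{\left(Q,b \right)} = -9 + 27 = 18$)
$79 j{\left(7,\left(-3 + 6\right)^{2} \right)} - 1367 = 79 \cdot 18 - 1367 = 1422 - 1367 = 55$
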